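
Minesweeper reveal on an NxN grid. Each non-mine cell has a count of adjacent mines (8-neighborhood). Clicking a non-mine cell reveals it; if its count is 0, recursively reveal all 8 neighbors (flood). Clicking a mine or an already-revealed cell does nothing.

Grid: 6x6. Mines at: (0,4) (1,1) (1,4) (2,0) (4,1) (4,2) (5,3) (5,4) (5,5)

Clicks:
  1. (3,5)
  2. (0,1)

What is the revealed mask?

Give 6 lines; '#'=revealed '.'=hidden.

Answer: .#....
......
...###
...###
...###
......

Derivation:
Click 1 (3,5) count=0: revealed 9 new [(2,3) (2,4) (2,5) (3,3) (3,4) (3,5) (4,3) (4,4) (4,5)] -> total=9
Click 2 (0,1) count=1: revealed 1 new [(0,1)] -> total=10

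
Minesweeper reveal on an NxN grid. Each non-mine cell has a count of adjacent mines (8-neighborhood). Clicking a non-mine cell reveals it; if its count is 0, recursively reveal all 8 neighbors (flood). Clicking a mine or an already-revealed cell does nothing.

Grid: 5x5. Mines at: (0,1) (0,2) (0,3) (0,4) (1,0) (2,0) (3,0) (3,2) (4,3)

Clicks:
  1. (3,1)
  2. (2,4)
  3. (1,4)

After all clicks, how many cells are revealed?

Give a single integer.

Click 1 (3,1) count=3: revealed 1 new [(3,1)] -> total=1
Click 2 (2,4) count=0: revealed 6 new [(1,3) (1,4) (2,3) (2,4) (3,3) (3,4)] -> total=7
Click 3 (1,4) count=2: revealed 0 new [(none)] -> total=7

Answer: 7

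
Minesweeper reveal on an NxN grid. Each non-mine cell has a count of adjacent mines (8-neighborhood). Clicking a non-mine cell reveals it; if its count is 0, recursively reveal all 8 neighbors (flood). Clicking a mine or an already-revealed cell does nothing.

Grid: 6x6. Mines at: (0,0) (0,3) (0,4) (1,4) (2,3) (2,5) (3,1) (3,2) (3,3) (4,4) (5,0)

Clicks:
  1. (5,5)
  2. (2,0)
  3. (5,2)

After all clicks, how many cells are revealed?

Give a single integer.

Answer: 8

Derivation:
Click 1 (5,5) count=1: revealed 1 new [(5,5)] -> total=1
Click 2 (2,0) count=1: revealed 1 new [(2,0)] -> total=2
Click 3 (5,2) count=0: revealed 6 new [(4,1) (4,2) (4,3) (5,1) (5,2) (5,3)] -> total=8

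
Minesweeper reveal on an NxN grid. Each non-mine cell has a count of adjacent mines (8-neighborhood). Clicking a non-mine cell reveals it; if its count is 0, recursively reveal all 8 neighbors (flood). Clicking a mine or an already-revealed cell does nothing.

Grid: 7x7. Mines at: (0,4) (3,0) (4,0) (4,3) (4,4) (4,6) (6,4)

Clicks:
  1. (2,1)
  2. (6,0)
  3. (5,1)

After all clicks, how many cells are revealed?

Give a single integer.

Answer: 9

Derivation:
Click 1 (2,1) count=1: revealed 1 new [(2,1)] -> total=1
Click 2 (6,0) count=0: revealed 8 new [(5,0) (5,1) (5,2) (5,3) (6,0) (6,1) (6,2) (6,3)] -> total=9
Click 3 (5,1) count=1: revealed 0 new [(none)] -> total=9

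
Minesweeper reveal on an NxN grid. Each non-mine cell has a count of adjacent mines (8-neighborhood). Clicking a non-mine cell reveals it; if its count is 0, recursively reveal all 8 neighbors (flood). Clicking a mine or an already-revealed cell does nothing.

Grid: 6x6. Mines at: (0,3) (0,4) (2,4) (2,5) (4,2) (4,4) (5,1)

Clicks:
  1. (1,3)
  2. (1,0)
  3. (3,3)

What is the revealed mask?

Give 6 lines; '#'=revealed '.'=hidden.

Answer: ###...
####..
####..
####..
##....
......

Derivation:
Click 1 (1,3) count=3: revealed 1 new [(1,3)] -> total=1
Click 2 (1,0) count=0: revealed 16 new [(0,0) (0,1) (0,2) (1,0) (1,1) (1,2) (2,0) (2,1) (2,2) (2,3) (3,0) (3,1) (3,2) (3,3) (4,0) (4,1)] -> total=17
Click 3 (3,3) count=3: revealed 0 new [(none)] -> total=17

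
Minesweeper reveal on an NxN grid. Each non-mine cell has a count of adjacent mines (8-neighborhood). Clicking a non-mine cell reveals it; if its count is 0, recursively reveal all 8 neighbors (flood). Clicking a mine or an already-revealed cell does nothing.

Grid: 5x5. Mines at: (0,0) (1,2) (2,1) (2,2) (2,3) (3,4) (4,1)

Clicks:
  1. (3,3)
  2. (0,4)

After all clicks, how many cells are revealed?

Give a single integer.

Click 1 (3,3) count=3: revealed 1 new [(3,3)] -> total=1
Click 2 (0,4) count=0: revealed 4 new [(0,3) (0,4) (1,3) (1,4)] -> total=5

Answer: 5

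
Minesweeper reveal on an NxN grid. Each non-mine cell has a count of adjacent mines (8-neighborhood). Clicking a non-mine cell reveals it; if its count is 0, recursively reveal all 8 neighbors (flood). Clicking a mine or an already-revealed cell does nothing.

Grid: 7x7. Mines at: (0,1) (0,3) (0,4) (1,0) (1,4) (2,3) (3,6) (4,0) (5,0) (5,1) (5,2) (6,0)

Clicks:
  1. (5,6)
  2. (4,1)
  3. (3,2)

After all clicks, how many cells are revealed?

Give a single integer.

Answer: 17

Derivation:
Click 1 (5,6) count=0: revealed 15 new [(3,3) (3,4) (3,5) (4,3) (4,4) (4,5) (4,6) (5,3) (5,4) (5,5) (5,6) (6,3) (6,4) (6,5) (6,6)] -> total=15
Click 2 (4,1) count=4: revealed 1 new [(4,1)] -> total=16
Click 3 (3,2) count=1: revealed 1 new [(3,2)] -> total=17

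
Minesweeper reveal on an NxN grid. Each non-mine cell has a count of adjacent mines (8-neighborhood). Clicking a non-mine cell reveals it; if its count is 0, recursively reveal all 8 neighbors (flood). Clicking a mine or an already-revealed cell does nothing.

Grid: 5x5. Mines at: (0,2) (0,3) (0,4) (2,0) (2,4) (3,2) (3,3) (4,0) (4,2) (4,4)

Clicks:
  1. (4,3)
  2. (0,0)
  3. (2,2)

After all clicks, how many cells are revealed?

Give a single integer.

Click 1 (4,3) count=4: revealed 1 new [(4,3)] -> total=1
Click 2 (0,0) count=0: revealed 4 new [(0,0) (0,1) (1,0) (1,1)] -> total=5
Click 3 (2,2) count=2: revealed 1 new [(2,2)] -> total=6

Answer: 6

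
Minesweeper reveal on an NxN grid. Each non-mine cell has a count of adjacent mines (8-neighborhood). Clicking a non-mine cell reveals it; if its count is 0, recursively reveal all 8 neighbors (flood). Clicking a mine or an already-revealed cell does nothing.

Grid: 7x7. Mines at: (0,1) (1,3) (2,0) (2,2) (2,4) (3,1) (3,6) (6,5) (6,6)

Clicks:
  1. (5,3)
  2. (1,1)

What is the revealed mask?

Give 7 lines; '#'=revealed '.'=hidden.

Click 1 (5,3) count=0: revealed 21 new [(3,2) (3,3) (3,4) (3,5) (4,0) (4,1) (4,2) (4,3) (4,4) (4,5) (5,0) (5,1) (5,2) (5,3) (5,4) (5,5) (6,0) (6,1) (6,2) (6,3) (6,4)] -> total=21
Click 2 (1,1) count=3: revealed 1 new [(1,1)] -> total=22

Answer: .......
.#.....
.......
..####.
######.
######.
#####..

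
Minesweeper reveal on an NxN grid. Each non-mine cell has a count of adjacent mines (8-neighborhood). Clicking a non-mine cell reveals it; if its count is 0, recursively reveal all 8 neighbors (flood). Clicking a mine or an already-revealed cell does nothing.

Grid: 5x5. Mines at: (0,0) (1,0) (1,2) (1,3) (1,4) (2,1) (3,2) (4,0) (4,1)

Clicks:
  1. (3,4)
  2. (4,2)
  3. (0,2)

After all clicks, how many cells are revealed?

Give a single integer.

Click 1 (3,4) count=0: revealed 6 new [(2,3) (2,4) (3,3) (3,4) (4,3) (4,4)] -> total=6
Click 2 (4,2) count=2: revealed 1 new [(4,2)] -> total=7
Click 3 (0,2) count=2: revealed 1 new [(0,2)] -> total=8

Answer: 8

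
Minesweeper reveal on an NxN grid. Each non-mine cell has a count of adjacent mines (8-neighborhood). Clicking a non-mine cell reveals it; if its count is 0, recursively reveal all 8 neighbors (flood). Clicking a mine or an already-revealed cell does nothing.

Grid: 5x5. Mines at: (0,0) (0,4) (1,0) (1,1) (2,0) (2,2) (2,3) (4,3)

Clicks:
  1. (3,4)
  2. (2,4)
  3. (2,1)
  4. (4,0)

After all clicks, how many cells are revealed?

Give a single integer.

Click 1 (3,4) count=2: revealed 1 new [(3,4)] -> total=1
Click 2 (2,4) count=1: revealed 1 new [(2,4)] -> total=2
Click 3 (2,1) count=4: revealed 1 new [(2,1)] -> total=3
Click 4 (4,0) count=0: revealed 6 new [(3,0) (3,1) (3,2) (4,0) (4,1) (4,2)] -> total=9

Answer: 9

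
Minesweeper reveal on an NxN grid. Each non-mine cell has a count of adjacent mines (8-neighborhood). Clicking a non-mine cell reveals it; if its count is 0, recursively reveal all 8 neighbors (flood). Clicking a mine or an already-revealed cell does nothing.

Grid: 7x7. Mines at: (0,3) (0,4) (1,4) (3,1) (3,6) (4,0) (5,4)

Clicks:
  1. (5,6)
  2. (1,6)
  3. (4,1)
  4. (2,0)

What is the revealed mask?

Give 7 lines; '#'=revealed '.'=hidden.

Click 1 (5,6) count=0: revealed 6 new [(4,5) (4,6) (5,5) (5,6) (6,5) (6,6)] -> total=6
Click 2 (1,6) count=0: revealed 6 new [(0,5) (0,6) (1,5) (1,6) (2,5) (2,6)] -> total=12
Click 3 (4,1) count=2: revealed 1 new [(4,1)] -> total=13
Click 4 (2,0) count=1: revealed 1 new [(2,0)] -> total=14

Answer: .....##
.....##
#....##
.......
.#...##
.....##
.....##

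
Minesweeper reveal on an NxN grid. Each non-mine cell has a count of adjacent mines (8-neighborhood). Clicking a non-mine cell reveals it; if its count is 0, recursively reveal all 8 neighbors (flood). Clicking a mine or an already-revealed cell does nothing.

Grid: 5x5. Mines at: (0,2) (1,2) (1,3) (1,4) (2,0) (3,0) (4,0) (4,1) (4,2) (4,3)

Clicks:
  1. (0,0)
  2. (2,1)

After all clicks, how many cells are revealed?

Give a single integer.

Click 1 (0,0) count=0: revealed 4 new [(0,0) (0,1) (1,0) (1,1)] -> total=4
Click 2 (2,1) count=3: revealed 1 new [(2,1)] -> total=5

Answer: 5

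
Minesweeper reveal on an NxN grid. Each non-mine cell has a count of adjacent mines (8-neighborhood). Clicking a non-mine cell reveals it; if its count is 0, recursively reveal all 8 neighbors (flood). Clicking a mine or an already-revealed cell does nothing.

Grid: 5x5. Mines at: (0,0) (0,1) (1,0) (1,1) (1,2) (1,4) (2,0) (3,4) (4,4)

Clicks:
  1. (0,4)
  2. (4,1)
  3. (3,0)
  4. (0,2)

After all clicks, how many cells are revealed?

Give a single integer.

Answer: 13

Derivation:
Click 1 (0,4) count=1: revealed 1 new [(0,4)] -> total=1
Click 2 (4,1) count=0: revealed 11 new [(2,1) (2,2) (2,3) (3,0) (3,1) (3,2) (3,3) (4,0) (4,1) (4,2) (4,3)] -> total=12
Click 3 (3,0) count=1: revealed 0 new [(none)] -> total=12
Click 4 (0,2) count=3: revealed 1 new [(0,2)] -> total=13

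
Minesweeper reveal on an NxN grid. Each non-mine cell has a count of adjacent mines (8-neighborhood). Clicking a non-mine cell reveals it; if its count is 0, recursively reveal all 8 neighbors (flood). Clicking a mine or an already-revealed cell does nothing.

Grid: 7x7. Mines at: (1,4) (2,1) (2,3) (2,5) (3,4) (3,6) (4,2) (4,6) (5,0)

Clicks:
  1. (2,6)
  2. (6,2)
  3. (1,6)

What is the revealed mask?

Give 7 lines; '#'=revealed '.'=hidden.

Click 1 (2,6) count=2: revealed 1 new [(2,6)] -> total=1
Click 2 (6,2) count=0: revealed 15 new [(4,3) (4,4) (4,5) (5,1) (5,2) (5,3) (5,4) (5,5) (5,6) (6,1) (6,2) (6,3) (6,4) (6,5) (6,6)] -> total=16
Click 3 (1,6) count=1: revealed 1 new [(1,6)] -> total=17

Answer: .......
......#
......#
.......
...###.
.######
.######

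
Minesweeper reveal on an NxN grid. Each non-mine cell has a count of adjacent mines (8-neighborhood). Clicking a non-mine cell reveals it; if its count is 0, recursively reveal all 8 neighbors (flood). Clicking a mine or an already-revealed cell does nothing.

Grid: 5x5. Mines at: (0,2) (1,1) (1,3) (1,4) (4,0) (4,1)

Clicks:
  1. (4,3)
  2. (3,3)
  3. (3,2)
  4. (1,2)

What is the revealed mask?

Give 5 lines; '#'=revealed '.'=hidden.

Click 1 (4,3) count=0: revealed 9 new [(2,2) (2,3) (2,4) (3,2) (3,3) (3,4) (4,2) (4,3) (4,4)] -> total=9
Click 2 (3,3) count=0: revealed 0 new [(none)] -> total=9
Click 3 (3,2) count=1: revealed 0 new [(none)] -> total=9
Click 4 (1,2) count=3: revealed 1 new [(1,2)] -> total=10

Answer: .....
..#..
..###
..###
..###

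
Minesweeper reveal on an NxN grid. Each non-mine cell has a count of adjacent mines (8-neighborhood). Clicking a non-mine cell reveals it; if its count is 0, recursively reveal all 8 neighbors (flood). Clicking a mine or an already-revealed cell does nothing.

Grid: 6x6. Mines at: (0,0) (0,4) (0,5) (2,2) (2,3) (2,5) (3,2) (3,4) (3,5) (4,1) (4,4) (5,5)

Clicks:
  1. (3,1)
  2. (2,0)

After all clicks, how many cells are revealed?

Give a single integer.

Click 1 (3,1) count=3: revealed 1 new [(3,1)] -> total=1
Click 2 (2,0) count=0: revealed 5 new [(1,0) (1,1) (2,0) (2,1) (3,0)] -> total=6

Answer: 6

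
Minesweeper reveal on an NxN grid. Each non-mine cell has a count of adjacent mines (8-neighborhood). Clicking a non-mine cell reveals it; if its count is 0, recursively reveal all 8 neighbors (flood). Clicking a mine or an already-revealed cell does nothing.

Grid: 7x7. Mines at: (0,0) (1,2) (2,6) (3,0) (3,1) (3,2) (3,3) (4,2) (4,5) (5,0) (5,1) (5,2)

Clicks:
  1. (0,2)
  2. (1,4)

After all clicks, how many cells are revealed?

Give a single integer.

Click 1 (0,2) count=1: revealed 1 new [(0,2)] -> total=1
Click 2 (1,4) count=0: revealed 11 new [(0,3) (0,4) (0,5) (0,6) (1,3) (1,4) (1,5) (1,6) (2,3) (2,4) (2,5)] -> total=12

Answer: 12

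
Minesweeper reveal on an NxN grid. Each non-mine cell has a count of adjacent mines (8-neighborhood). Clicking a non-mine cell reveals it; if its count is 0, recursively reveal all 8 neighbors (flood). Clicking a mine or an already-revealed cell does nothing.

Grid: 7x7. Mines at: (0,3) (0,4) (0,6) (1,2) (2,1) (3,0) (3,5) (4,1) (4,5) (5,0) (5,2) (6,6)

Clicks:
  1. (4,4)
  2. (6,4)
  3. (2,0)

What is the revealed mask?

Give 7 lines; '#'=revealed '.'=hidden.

Answer: .......
.......
#......
.......
....#..
...###.
...###.

Derivation:
Click 1 (4,4) count=2: revealed 1 new [(4,4)] -> total=1
Click 2 (6,4) count=0: revealed 6 new [(5,3) (5,4) (5,5) (6,3) (6,4) (6,5)] -> total=7
Click 3 (2,0) count=2: revealed 1 new [(2,0)] -> total=8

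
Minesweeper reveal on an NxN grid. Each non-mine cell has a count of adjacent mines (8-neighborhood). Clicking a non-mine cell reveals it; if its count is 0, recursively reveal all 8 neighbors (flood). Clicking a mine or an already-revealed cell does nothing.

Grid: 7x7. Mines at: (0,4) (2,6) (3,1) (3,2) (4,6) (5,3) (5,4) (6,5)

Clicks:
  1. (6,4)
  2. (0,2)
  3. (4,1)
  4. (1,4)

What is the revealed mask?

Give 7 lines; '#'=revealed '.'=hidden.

Click 1 (6,4) count=3: revealed 1 new [(6,4)] -> total=1
Click 2 (0,2) count=0: revealed 12 new [(0,0) (0,1) (0,2) (0,3) (1,0) (1,1) (1,2) (1,3) (2,0) (2,1) (2,2) (2,3)] -> total=13
Click 3 (4,1) count=2: revealed 1 new [(4,1)] -> total=14
Click 4 (1,4) count=1: revealed 1 new [(1,4)] -> total=15

Answer: ####...
#####..
####...
.......
.#.....
.......
....#..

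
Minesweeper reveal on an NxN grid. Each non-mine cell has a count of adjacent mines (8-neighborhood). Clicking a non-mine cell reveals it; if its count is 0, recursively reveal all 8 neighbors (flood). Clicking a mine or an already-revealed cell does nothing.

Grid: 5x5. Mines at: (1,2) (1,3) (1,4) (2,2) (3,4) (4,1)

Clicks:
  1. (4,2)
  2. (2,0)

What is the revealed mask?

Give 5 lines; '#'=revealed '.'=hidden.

Click 1 (4,2) count=1: revealed 1 new [(4,2)] -> total=1
Click 2 (2,0) count=0: revealed 8 new [(0,0) (0,1) (1,0) (1,1) (2,0) (2,1) (3,0) (3,1)] -> total=9

Answer: ##...
##...
##...
##...
..#..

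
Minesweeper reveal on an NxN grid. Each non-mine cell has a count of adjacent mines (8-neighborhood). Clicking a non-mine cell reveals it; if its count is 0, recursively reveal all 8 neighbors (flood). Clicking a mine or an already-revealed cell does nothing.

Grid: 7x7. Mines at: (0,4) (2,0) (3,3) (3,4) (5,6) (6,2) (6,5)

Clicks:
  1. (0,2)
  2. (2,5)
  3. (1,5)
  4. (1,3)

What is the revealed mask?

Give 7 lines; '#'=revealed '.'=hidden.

Click 1 (0,2) count=0: revealed 11 new [(0,0) (0,1) (0,2) (0,3) (1,0) (1,1) (1,2) (1,3) (2,1) (2,2) (2,3)] -> total=11
Click 2 (2,5) count=1: revealed 1 new [(2,5)] -> total=12
Click 3 (1,5) count=1: revealed 1 new [(1,5)] -> total=13
Click 4 (1,3) count=1: revealed 0 new [(none)] -> total=13

Answer: ####...
####.#.
.###.#.
.......
.......
.......
.......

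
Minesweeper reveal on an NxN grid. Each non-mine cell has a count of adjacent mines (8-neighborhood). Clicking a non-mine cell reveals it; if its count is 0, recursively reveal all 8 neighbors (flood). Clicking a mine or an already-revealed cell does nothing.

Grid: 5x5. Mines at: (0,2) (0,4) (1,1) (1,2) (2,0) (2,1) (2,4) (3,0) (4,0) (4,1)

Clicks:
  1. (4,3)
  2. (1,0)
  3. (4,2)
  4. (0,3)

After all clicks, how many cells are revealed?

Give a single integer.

Answer: 8

Derivation:
Click 1 (4,3) count=0: revealed 6 new [(3,2) (3,3) (3,4) (4,2) (4,3) (4,4)] -> total=6
Click 2 (1,0) count=3: revealed 1 new [(1,0)] -> total=7
Click 3 (4,2) count=1: revealed 0 new [(none)] -> total=7
Click 4 (0,3) count=3: revealed 1 new [(0,3)] -> total=8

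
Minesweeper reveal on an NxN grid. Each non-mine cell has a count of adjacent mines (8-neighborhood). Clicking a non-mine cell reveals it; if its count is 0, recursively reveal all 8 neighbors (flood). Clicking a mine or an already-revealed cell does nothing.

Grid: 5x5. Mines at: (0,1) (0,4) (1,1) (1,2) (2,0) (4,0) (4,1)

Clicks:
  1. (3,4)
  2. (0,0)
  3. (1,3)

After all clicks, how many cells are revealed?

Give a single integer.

Answer: 12

Derivation:
Click 1 (3,4) count=0: revealed 11 new [(1,3) (1,4) (2,2) (2,3) (2,4) (3,2) (3,3) (3,4) (4,2) (4,3) (4,4)] -> total=11
Click 2 (0,0) count=2: revealed 1 new [(0,0)] -> total=12
Click 3 (1,3) count=2: revealed 0 new [(none)] -> total=12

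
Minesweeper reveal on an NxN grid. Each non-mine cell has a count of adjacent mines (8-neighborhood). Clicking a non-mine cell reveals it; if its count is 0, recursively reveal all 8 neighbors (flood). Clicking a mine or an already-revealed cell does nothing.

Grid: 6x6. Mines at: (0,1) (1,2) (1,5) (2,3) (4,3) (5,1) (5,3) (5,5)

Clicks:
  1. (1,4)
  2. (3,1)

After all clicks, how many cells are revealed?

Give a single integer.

Answer: 12

Derivation:
Click 1 (1,4) count=2: revealed 1 new [(1,4)] -> total=1
Click 2 (3,1) count=0: revealed 11 new [(1,0) (1,1) (2,0) (2,1) (2,2) (3,0) (3,1) (3,2) (4,0) (4,1) (4,2)] -> total=12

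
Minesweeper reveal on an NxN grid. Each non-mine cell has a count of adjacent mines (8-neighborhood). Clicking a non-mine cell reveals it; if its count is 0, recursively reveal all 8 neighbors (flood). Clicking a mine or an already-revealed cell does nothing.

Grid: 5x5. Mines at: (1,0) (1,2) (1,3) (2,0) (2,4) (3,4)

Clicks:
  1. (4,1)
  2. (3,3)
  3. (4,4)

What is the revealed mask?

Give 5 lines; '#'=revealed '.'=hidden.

Answer: .....
.....
.###.
####.
#####

Derivation:
Click 1 (4,1) count=0: revealed 11 new [(2,1) (2,2) (2,3) (3,0) (3,1) (3,2) (3,3) (4,0) (4,1) (4,2) (4,3)] -> total=11
Click 2 (3,3) count=2: revealed 0 new [(none)] -> total=11
Click 3 (4,4) count=1: revealed 1 new [(4,4)] -> total=12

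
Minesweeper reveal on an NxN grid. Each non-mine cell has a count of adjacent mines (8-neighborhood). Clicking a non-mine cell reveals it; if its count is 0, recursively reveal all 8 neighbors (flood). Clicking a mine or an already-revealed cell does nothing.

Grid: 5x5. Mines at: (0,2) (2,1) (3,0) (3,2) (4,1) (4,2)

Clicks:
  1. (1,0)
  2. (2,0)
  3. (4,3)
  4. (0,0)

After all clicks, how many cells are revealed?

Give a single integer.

Click 1 (1,0) count=1: revealed 1 new [(1,0)] -> total=1
Click 2 (2,0) count=2: revealed 1 new [(2,0)] -> total=2
Click 3 (4,3) count=2: revealed 1 new [(4,3)] -> total=3
Click 4 (0,0) count=0: revealed 3 new [(0,0) (0,1) (1,1)] -> total=6

Answer: 6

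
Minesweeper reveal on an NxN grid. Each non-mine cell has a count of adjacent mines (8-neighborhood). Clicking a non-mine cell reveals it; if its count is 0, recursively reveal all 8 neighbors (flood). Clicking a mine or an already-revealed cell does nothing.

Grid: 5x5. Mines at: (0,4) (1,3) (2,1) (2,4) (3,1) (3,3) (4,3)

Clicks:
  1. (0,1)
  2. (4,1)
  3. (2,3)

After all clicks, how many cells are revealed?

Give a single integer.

Answer: 8

Derivation:
Click 1 (0,1) count=0: revealed 6 new [(0,0) (0,1) (0,2) (1,0) (1,1) (1,2)] -> total=6
Click 2 (4,1) count=1: revealed 1 new [(4,1)] -> total=7
Click 3 (2,3) count=3: revealed 1 new [(2,3)] -> total=8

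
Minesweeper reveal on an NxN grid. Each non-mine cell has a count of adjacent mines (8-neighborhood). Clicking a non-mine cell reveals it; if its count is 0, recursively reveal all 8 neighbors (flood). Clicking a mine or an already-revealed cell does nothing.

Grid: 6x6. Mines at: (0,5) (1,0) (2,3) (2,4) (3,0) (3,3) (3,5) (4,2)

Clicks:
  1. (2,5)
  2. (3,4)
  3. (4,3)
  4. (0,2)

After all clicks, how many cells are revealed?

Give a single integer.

Answer: 11

Derivation:
Click 1 (2,5) count=2: revealed 1 new [(2,5)] -> total=1
Click 2 (3,4) count=4: revealed 1 new [(3,4)] -> total=2
Click 3 (4,3) count=2: revealed 1 new [(4,3)] -> total=3
Click 4 (0,2) count=0: revealed 8 new [(0,1) (0,2) (0,3) (0,4) (1,1) (1,2) (1,3) (1,4)] -> total=11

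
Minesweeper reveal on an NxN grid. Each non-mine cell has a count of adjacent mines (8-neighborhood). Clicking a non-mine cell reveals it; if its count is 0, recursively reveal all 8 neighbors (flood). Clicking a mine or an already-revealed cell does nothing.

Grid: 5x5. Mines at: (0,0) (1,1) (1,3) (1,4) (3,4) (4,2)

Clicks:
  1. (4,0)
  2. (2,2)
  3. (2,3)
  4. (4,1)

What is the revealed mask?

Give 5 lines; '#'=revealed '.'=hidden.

Click 1 (4,0) count=0: revealed 6 new [(2,0) (2,1) (3,0) (3,1) (4,0) (4,1)] -> total=6
Click 2 (2,2) count=2: revealed 1 new [(2,2)] -> total=7
Click 3 (2,3) count=3: revealed 1 new [(2,3)] -> total=8
Click 4 (4,1) count=1: revealed 0 new [(none)] -> total=8

Answer: .....
.....
####.
##...
##...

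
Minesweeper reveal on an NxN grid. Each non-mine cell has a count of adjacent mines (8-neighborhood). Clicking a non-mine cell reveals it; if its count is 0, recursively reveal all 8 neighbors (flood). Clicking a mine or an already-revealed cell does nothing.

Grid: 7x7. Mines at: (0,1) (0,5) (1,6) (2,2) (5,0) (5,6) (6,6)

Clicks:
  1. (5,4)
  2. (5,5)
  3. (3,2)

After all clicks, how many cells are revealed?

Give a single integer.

Click 1 (5,4) count=0: revealed 29 new [(1,3) (1,4) (1,5) (2,3) (2,4) (2,5) (2,6) (3,1) (3,2) (3,3) (3,4) (3,5) (3,6) (4,1) (4,2) (4,3) (4,4) (4,5) (4,6) (5,1) (5,2) (5,3) (5,4) (5,5) (6,1) (6,2) (6,3) (6,4) (6,5)] -> total=29
Click 2 (5,5) count=2: revealed 0 new [(none)] -> total=29
Click 3 (3,2) count=1: revealed 0 new [(none)] -> total=29

Answer: 29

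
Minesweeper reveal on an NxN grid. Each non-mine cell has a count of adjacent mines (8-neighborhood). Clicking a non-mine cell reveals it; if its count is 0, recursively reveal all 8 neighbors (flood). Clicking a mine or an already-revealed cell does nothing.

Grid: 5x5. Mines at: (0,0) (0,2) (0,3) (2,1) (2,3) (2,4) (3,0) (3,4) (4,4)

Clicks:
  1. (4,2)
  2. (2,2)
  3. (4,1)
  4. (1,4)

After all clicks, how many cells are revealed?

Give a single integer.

Answer: 8

Derivation:
Click 1 (4,2) count=0: revealed 6 new [(3,1) (3,2) (3,3) (4,1) (4,2) (4,3)] -> total=6
Click 2 (2,2) count=2: revealed 1 new [(2,2)] -> total=7
Click 3 (4,1) count=1: revealed 0 new [(none)] -> total=7
Click 4 (1,4) count=3: revealed 1 new [(1,4)] -> total=8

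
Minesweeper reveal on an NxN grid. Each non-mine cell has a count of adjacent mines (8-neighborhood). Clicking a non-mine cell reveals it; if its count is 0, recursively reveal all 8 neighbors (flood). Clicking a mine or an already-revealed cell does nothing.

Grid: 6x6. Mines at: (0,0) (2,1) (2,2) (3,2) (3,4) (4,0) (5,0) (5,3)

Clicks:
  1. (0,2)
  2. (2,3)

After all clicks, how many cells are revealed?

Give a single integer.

Answer: 13

Derivation:
Click 1 (0,2) count=0: revealed 13 new [(0,1) (0,2) (0,3) (0,4) (0,5) (1,1) (1,2) (1,3) (1,4) (1,5) (2,3) (2,4) (2,5)] -> total=13
Click 2 (2,3) count=3: revealed 0 new [(none)] -> total=13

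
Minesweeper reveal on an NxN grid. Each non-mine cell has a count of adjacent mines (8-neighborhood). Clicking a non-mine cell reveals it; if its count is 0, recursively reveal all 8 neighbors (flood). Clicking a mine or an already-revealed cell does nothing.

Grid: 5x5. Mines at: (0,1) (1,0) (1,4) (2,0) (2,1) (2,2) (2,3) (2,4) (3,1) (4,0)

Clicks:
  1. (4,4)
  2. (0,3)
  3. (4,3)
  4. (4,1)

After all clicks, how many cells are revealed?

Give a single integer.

Answer: 8

Derivation:
Click 1 (4,4) count=0: revealed 6 new [(3,2) (3,3) (3,4) (4,2) (4,3) (4,4)] -> total=6
Click 2 (0,3) count=1: revealed 1 new [(0,3)] -> total=7
Click 3 (4,3) count=0: revealed 0 new [(none)] -> total=7
Click 4 (4,1) count=2: revealed 1 new [(4,1)] -> total=8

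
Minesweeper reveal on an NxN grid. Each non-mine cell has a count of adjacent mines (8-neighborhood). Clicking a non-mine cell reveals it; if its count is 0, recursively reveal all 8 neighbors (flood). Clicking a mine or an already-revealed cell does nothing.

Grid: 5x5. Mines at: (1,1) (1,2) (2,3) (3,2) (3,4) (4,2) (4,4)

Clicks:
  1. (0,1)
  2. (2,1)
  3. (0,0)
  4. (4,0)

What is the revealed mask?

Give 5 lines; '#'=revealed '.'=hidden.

Answer: ##...
.....
##...
##...
##...

Derivation:
Click 1 (0,1) count=2: revealed 1 new [(0,1)] -> total=1
Click 2 (2,1) count=3: revealed 1 new [(2,1)] -> total=2
Click 3 (0,0) count=1: revealed 1 new [(0,0)] -> total=3
Click 4 (4,0) count=0: revealed 5 new [(2,0) (3,0) (3,1) (4,0) (4,1)] -> total=8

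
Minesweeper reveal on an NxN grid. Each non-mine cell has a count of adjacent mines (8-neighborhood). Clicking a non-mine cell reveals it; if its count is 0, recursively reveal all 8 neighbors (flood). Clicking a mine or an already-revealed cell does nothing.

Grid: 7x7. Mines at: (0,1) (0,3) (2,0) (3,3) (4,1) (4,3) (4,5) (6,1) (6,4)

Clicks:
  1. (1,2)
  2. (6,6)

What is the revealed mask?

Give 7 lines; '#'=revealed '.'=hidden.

Click 1 (1,2) count=2: revealed 1 new [(1,2)] -> total=1
Click 2 (6,6) count=0: revealed 4 new [(5,5) (5,6) (6,5) (6,6)] -> total=5

Answer: .......
..#....
.......
.......
.......
.....##
.....##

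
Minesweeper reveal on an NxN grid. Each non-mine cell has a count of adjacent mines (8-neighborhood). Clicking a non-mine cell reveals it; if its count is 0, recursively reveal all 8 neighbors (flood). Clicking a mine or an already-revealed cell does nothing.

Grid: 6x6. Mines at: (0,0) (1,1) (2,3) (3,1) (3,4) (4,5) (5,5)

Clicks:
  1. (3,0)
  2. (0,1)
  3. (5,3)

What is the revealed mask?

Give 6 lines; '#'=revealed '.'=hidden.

Answer: .#....
......
......
#.....
#####.
#####.

Derivation:
Click 1 (3,0) count=1: revealed 1 new [(3,0)] -> total=1
Click 2 (0,1) count=2: revealed 1 new [(0,1)] -> total=2
Click 3 (5,3) count=0: revealed 10 new [(4,0) (4,1) (4,2) (4,3) (4,4) (5,0) (5,1) (5,2) (5,3) (5,4)] -> total=12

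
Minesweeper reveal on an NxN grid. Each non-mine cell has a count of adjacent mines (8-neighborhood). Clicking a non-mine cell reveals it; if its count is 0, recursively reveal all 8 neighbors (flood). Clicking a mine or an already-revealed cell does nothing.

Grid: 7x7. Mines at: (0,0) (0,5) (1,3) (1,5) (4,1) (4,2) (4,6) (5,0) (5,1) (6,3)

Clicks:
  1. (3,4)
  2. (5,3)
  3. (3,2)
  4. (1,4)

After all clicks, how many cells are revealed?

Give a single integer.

Answer: 14

Derivation:
Click 1 (3,4) count=0: revealed 12 new [(2,3) (2,4) (2,5) (3,3) (3,4) (3,5) (4,3) (4,4) (4,5) (5,3) (5,4) (5,5)] -> total=12
Click 2 (5,3) count=2: revealed 0 new [(none)] -> total=12
Click 3 (3,2) count=2: revealed 1 new [(3,2)] -> total=13
Click 4 (1,4) count=3: revealed 1 new [(1,4)] -> total=14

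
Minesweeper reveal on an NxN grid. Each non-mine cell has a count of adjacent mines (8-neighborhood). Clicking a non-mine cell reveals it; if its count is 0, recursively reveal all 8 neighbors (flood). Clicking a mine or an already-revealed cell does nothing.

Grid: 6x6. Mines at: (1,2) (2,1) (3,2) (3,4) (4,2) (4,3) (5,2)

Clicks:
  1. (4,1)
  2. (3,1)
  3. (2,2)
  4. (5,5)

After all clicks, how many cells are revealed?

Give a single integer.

Click 1 (4,1) count=3: revealed 1 new [(4,1)] -> total=1
Click 2 (3,1) count=3: revealed 1 new [(3,1)] -> total=2
Click 3 (2,2) count=3: revealed 1 new [(2,2)] -> total=3
Click 4 (5,5) count=0: revealed 4 new [(4,4) (4,5) (5,4) (5,5)] -> total=7

Answer: 7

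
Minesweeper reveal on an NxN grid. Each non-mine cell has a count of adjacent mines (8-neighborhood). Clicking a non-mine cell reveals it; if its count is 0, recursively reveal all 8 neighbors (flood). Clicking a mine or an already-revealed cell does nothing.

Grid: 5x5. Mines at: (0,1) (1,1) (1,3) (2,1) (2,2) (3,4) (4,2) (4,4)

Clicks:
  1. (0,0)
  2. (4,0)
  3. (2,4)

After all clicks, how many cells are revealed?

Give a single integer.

Answer: 6

Derivation:
Click 1 (0,0) count=2: revealed 1 new [(0,0)] -> total=1
Click 2 (4,0) count=0: revealed 4 new [(3,0) (3,1) (4,0) (4,1)] -> total=5
Click 3 (2,4) count=2: revealed 1 new [(2,4)] -> total=6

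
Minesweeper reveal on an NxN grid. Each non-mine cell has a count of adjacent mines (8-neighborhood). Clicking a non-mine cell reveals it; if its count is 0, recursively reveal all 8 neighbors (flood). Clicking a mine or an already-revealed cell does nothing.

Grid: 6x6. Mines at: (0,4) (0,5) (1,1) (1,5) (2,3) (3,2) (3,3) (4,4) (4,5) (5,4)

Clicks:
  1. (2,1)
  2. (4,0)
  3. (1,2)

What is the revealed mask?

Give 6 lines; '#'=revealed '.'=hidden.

Answer: ......
..#...
##....
##....
####..
####..

Derivation:
Click 1 (2,1) count=2: revealed 1 new [(2,1)] -> total=1
Click 2 (4,0) count=0: revealed 11 new [(2,0) (3,0) (3,1) (4,0) (4,1) (4,2) (4,3) (5,0) (5,1) (5,2) (5,3)] -> total=12
Click 3 (1,2) count=2: revealed 1 new [(1,2)] -> total=13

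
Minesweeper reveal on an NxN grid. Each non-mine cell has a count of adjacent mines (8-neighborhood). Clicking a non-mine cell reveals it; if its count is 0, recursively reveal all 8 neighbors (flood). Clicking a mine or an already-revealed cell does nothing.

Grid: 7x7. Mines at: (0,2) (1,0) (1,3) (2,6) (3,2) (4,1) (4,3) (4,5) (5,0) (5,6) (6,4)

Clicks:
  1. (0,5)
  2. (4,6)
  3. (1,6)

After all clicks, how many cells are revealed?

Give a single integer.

Answer: 7

Derivation:
Click 1 (0,5) count=0: revealed 6 new [(0,4) (0,5) (0,6) (1,4) (1,5) (1,6)] -> total=6
Click 2 (4,6) count=2: revealed 1 new [(4,6)] -> total=7
Click 3 (1,6) count=1: revealed 0 new [(none)] -> total=7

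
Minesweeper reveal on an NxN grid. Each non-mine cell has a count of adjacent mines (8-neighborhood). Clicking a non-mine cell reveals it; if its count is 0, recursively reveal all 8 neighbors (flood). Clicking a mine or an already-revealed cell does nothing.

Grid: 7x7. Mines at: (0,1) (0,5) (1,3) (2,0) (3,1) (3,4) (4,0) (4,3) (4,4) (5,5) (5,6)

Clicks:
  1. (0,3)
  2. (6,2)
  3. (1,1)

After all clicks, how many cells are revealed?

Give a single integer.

Click 1 (0,3) count=1: revealed 1 new [(0,3)] -> total=1
Click 2 (6,2) count=0: revealed 10 new [(5,0) (5,1) (5,2) (5,3) (5,4) (6,0) (6,1) (6,2) (6,3) (6,4)] -> total=11
Click 3 (1,1) count=2: revealed 1 new [(1,1)] -> total=12

Answer: 12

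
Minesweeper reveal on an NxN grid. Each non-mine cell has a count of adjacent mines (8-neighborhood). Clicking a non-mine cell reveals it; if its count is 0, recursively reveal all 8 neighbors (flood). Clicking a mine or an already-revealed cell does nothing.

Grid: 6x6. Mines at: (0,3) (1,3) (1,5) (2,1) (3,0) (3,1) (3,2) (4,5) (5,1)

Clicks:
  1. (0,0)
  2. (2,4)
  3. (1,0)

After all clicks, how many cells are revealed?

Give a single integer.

Click 1 (0,0) count=0: revealed 6 new [(0,0) (0,1) (0,2) (1,0) (1,1) (1,2)] -> total=6
Click 2 (2,4) count=2: revealed 1 new [(2,4)] -> total=7
Click 3 (1,0) count=1: revealed 0 new [(none)] -> total=7

Answer: 7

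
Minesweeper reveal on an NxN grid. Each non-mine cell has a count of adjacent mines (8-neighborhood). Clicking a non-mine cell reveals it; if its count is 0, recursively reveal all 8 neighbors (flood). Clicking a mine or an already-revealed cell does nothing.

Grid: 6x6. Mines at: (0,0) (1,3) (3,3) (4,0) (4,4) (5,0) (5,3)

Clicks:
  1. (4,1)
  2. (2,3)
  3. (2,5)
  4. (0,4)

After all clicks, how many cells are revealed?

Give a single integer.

Answer: 10

Derivation:
Click 1 (4,1) count=2: revealed 1 new [(4,1)] -> total=1
Click 2 (2,3) count=2: revealed 1 new [(2,3)] -> total=2
Click 3 (2,5) count=0: revealed 8 new [(0,4) (0,5) (1,4) (1,5) (2,4) (2,5) (3,4) (3,5)] -> total=10
Click 4 (0,4) count=1: revealed 0 new [(none)] -> total=10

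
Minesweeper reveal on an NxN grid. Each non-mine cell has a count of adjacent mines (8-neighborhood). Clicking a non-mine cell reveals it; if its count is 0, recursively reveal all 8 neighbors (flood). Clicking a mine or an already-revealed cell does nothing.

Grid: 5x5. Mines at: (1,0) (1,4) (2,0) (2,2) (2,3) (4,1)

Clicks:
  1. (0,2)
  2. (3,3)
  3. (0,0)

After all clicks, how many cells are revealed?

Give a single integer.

Click 1 (0,2) count=0: revealed 6 new [(0,1) (0,2) (0,3) (1,1) (1,2) (1,3)] -> total=6
Click 2 (3,3) count=2: revealed 1 new [(3,3)] -> total=7
Click 3 (0,0) count=1: revealed 1 new [(0,0)] -> total=8

Answer: 8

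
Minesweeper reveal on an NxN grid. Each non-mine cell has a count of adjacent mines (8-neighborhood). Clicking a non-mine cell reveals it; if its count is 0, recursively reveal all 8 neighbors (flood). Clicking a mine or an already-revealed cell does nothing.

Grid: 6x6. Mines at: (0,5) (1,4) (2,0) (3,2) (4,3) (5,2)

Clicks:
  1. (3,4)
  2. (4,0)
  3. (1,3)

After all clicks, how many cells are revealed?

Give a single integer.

Click 1 (3,4) count=1: revealed 1 new [(3,4)] -> total=1
Click 2 (4,0) count=0: revealed 6 new [(3,0) (3,1) (4,0) (4,1) (5,0) (5,1)] -> total=7
Click 3 (1,3) count=1: revealed 1 new [(1,3)] -> total=8

Answer: 8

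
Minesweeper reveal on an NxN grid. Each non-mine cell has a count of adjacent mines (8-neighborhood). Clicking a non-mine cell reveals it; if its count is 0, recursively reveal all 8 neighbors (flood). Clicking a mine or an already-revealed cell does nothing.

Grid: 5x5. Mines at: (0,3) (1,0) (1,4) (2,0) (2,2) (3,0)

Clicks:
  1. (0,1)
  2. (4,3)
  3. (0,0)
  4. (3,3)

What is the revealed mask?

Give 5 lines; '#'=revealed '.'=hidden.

Answer: ##...
.....
...##
.####
.####

Derivation:
Click 1 (0,1) count=1: revealed 1 new [(0,1)] -> total=1
Click 2 (4,3) count=0: revealed 10 new [(2,3) (2,4) (3,1) (3,2) (3,3) (3,4) (4,1) (4,2) (4,3) (4,4)] -> total=11
Click 3 (0,0) count=1: revealed 1 new [(0,0)] -> total=12
Click 4 (3,3) count=1: revealed 0 new [(none)] -> total=12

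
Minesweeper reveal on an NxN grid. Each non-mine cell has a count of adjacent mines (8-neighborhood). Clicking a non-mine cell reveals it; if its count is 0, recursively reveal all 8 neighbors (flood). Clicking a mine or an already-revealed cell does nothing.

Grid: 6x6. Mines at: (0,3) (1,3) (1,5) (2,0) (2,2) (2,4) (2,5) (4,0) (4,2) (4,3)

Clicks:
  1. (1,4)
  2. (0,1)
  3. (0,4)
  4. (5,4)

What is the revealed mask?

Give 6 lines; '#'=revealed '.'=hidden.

Click 1 (1,4) count=5: revealed 1 new [(1,4)] -> total=1
Click 2 (0,1) count=0: revealed 6 new [(0,0) (0,1) (0,2) (1,0) (1,1) (1,2)] -> total=7
Click 3 (0,4) count=3: revealed 1 new [(0,4)] -> total=8
Click 4 (5,4) count=1: revealed 1 new [(5,4)] -> total=9

Answer: ###.#.
###.#.
......
......
......
....#.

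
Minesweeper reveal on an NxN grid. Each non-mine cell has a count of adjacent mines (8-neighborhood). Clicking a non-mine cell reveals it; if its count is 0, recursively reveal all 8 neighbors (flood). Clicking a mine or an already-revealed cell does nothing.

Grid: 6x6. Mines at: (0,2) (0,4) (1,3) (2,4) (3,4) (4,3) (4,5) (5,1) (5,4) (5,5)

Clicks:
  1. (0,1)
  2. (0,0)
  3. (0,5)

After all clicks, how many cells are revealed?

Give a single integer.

Click 1 (0,1) count=1: revealed 1 new [(0,1)] -> total=1
Click 2 (0,0) count=0: revealed 13 new [(0,0) (1,0) (1,1) (1,2) (2,0) (2,1) (2,2) (3,0) (3,1) (3,2) (4,0) (4,1) (4,2)] -> total=14
Click 3 (0,5) count=1: revealed 1 new [(0,5)] -> total=15

Answer: 15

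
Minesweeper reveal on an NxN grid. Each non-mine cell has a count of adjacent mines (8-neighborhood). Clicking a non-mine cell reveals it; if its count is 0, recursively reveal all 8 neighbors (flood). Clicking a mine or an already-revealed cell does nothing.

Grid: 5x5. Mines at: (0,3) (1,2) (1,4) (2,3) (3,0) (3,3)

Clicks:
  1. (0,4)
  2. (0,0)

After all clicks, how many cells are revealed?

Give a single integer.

Click 1 (0,4) count=2: revealed 1 new [(0,4)] -> total=1
Click 2 (0,0) count=0: revealed 6 new [(0,0) (0,1) (1,0) (1,1) (2,0) (2,1)] -> total=7

Answer: 7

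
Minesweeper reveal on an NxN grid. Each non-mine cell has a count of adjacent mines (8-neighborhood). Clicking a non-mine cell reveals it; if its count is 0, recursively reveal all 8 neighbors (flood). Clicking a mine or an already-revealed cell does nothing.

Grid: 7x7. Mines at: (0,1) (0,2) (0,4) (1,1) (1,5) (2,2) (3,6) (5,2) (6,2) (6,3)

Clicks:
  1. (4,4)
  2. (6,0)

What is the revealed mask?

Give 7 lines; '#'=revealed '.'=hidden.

Answer: .......
.......
##.###.
##.###.
##.####
##.####
##..###

Derivation:
Click 1 (4,4) count=0: revealed 17 new [(2,3) (2,4) (2,5) (3,3) (3,4) (3,5) (4,3) (4,4) (4,5) (4,6) (5,3) (5,4) (5,5) (5,6) (6,4) (6,5) (6,6)] -> total=17
Click 2 (6,0) count=0: revealed 10 new [(2,0) (2,1) (3,0) (3,1) (4,0) (4,1) (5,0) (5,1) (6,0) (6,1)] -> total=27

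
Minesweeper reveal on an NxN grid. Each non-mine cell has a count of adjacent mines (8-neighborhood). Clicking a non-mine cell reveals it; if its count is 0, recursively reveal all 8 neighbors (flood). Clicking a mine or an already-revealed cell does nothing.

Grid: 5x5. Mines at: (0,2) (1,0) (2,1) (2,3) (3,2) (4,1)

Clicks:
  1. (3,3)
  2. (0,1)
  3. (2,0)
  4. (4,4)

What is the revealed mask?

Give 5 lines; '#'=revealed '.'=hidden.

Click 1 (3,3) count=2: revealed 1 new [(3,3)] -> total=1
Click 2 (0,1) count=2: revealed 1 new [(0,1)] -> total=2
Click 3 (2,0) count=2: revealed 1 new [(2,0)] -> total=3
Click 4 (4,4) count=0: revealed 3 new [(3,4) (4,3) (4,4)] -> total=6

Answer: .#...
.....
#....
...##
...##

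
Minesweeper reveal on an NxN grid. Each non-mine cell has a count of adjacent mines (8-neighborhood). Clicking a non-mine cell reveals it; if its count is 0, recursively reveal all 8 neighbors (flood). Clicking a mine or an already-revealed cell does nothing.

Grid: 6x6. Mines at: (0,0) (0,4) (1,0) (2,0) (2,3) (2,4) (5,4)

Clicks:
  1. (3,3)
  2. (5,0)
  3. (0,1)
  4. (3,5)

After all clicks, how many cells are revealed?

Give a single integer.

Answer: 14

Derivation:
Click 1 (3,3) count=2: revealed 1 new [(3,3)] -> total=1
Click 2 (5,0) count=0: revealed 11 new [(3,0) (3,1) (3,2) (4,0) (4,1) (4,2) (4,3) (5,0) (5,1) (5,2) (5,3)] -> total=12
Click 3 (0,1) count=2: revealed 1 new [(0,1)] -> total=13
Click 4 (3,5) count=1: revealed 1 new [(3,5)] -> total=14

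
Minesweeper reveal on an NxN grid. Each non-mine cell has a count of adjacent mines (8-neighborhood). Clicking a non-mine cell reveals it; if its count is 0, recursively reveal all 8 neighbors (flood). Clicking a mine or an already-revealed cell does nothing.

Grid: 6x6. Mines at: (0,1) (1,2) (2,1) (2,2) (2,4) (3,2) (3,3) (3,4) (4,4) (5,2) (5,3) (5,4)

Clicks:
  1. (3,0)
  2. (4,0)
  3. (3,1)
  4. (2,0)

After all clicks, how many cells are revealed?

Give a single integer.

Click 1 (3,0) count=1: revealed 1 new [(3,0)] -> total=1
Click 2 (4,0) count=0: revealed 5 new [(3,1) (4,0) (4,1) (5,0) (5,1)] -> total=6
Click 3 (3,1) count=3: revealed 0 new [(none)] -> total=6
Click 4 (2,0) count=1: revealed 1 new [(2,0)] -> total=7

Answer: 7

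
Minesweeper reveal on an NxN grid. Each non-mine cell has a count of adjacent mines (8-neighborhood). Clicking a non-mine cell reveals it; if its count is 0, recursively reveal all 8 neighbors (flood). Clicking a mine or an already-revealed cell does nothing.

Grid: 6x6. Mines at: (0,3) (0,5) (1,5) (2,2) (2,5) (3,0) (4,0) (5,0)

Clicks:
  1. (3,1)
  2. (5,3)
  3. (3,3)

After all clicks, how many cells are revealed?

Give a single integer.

Answer: 15

Derivation:
Click 1 (3,1) count=3: revealed 1 new [(3,1)] -> total=1
Click 2 (5,3) count=0: revealed 14 new [(3,2) (3,3) (3,4) (3,5) (4,1) (4,2) (4,3) (4,4) (4,5) (5,1) (5,2) (5,3) (5,4) (5,5)] -> total=15
Click 3 (3,3) count=1: revealed 0 new [(none)] -> total=15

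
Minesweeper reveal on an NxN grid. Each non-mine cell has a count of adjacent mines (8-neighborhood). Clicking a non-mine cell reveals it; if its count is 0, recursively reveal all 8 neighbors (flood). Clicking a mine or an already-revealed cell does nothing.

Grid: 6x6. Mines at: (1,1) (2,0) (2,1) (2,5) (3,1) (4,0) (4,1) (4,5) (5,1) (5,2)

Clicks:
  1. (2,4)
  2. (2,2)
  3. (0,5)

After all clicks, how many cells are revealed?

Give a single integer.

Answer: 17

Derivation:
Click 1 (2,4) count=1: revealed 1 new [(2,4)] -> total=1
Click 2 (2,2) count=3: revealed 1 new [(2,2)] -> total=2
Click 3 (0,5) count=0: revealed 15 new [(0,2) (0,3) (0,4) (0,5) (1,2) (1,3) (1,4) (1,5) (2,3) (3,2) (3,3) (3,4) (4,2) (4,3) (4,4)] -> total=17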